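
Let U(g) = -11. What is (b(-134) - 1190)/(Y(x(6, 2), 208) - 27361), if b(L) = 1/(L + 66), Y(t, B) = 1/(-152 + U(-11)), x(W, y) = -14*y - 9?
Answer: 13190123/303269392 ≈ 0.043493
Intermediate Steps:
x(W, y) = -9 - 14*y
Y(t, B) = -1/163 (Y(t, B) = 1/(-152 - 11) = 1/(-163) = -1/163)
b(L) = 1/(66 + L)
(b(-134) - 1190)/(Y(x(6, 2), 208) - 27361) = (1/(66 - 134) - 1190)/(-1/163 - 27361) = (1/(-68) - 1190)/(-4459844/163) = (-1/68 - 1190)*(-163/4459844) = -80921/68*(-163/4459844) = 13190123/303269392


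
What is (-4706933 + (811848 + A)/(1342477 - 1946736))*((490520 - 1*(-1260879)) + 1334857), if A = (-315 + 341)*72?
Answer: -8777952281163551952/604259 ≈ -1.4527e+13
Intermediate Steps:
A = 1872 (A = 26*72 = 1872)
(-4706933 + (811848 + A)/(1342477 - 1946736))*((490520 - 1*(-1260879)) + 1334857) = (-4706933 + (811848 + 1872)/(1342477 - 1946736))*((490520 - 1*(-1260879)) + 1334857) = (-4706933 + 813720/(-604259))*((490520 + 1260879) + 1334857) = (-4706933 + 813720*(-1/604259))*(1751399 + 1334857) = (-4706933 - 813720/604259)*3086256 = -2844207441367/604259*3086256 = -8777952281163551952/604259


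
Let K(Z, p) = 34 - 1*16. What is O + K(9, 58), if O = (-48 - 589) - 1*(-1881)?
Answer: 1262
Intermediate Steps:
K(Z, p) = 18 (K(Z, p) = 34 - 16 = 18)
O = 1244 (O = -637 + 1881 = 1244)
O + K(9, 58) = 1244 + 18 = 1262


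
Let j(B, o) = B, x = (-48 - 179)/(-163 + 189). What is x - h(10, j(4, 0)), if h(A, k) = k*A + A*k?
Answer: -2307/26 ≈ -88.731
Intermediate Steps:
x = -227/26 ≈ -8.7308
h(A, k) = 2*A*k (h(A, k) = A*k + A*k = 2*A*k)
x - h(10, j(4, 0)) = -227/26 - 2*10*4 = -227/26 - 1*80 = -227/26 - 80 = -2307/26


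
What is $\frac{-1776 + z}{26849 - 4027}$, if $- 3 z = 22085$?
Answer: $- \frac{27413}{68466} \approx -0.40039$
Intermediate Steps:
$z = - \frac{22085}{3}$ ($z = \left(- \frac{1}{3}\right) 22085 = - \frac{22085}{3} \approx -7361.7$)
$\frac{-1776 + z}{26849 - 4027} = \frac{-1776 - \frac{22085}{3}}{26849 - 4027} = - \frac{27413}{3 \cdot 22822} = \left(- \frac{27413}{3}\right) \frac{1}{22822} = - \frac{27413}{68466}$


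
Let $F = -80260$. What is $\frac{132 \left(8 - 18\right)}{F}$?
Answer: $\frac{66}{4013} \approx 0.016447$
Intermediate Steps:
$\frac{132 \left(8 - 18\right)}{F} = \frac{132 \left(8 - 18\right)}{-80260} = 132 \left(-10\right) \left(- \frac{1}{80260}\right) = \left(-1320\right) \left(- \frac{1}{80260}\right) = \frac{66}{4013}$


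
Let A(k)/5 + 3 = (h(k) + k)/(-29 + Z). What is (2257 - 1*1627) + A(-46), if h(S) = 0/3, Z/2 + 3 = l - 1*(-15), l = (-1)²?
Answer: 2075/3 ≈ 691.67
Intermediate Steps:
l = 1
Z = 26 (Z = -6 + 2*(1 - 1*(-15)) = -6 + 2*(1 + 15) = -6 + 2*16 = -6 + 32 = 26)
h(S) = 0 (h(S) = 0*(⅓) = 0)
A(k) = -15 - 5*k/3 (A(k) = -15 + 5*((0 + k)/(-29 + 26)) = -15 + 5*(k/(-3)) = -15 + 5*(k*(-⅓)) = -15 + 5*(-k/3) = -15 - 5*k/3)
(2257 - 1*1627) + A(-46) = (2257 - 1*1627) + (-15 - 5/3*(-46)) = (2257 - 1627) + (-15 + 230/3) = 630 + 185/3 = 2075/3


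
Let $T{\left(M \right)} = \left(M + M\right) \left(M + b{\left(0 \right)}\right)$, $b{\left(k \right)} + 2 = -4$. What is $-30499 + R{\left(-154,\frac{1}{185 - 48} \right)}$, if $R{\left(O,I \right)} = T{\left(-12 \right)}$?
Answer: $-30067$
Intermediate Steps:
$b{\left(k \right)} = -6$ ($b{\left(k \right)} = -2 - 4 = -6$)
$T{\left(M \right)} = 2 M \left(-6 + M\right)$ ($T{\left(M \right)} = \left(M + M\right) \left(M - 6\right) = 2 M \left(-6 + M\right)$)
$R{\left(O,I \right)} = 432$ ($R{\left(O,I \right)} = 2 \left(-12\right) \left(-6 - 12\right) = 2 \left(-12\right) \left(-18\right) = 432$)
$-30499 + R{\left(-154,\frac{1}{185 - 48} \right)} = -30499 + 432 = -30067$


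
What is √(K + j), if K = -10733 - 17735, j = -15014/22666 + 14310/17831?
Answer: I*√1162508124868400768073/202078723 ≈ 168.72*I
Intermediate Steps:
j = 28317913/202078723 (j = -15014*1/22666 + 14310*(1/17831) = -7507/11333 + 14310/17831 = 28317913/202078723 ≈ 0.14013)
K = -28468
√(K + j) = √(-28468 + 28317913/202078723) = √(-5752748768451/202078723) = I*√1162508124868400768073/202078723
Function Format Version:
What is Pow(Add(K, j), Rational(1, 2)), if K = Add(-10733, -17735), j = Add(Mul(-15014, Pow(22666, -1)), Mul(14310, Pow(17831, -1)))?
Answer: Mul(Rational(1, 202078723), I, Pow(1162508124868400768073, Rational(1, 2))) ≈ Mul(168.72, I)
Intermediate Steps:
j = Rational(28317913, 202078723) (j = Add(Mul(-15014, Rational(1, 22666)), Mul(14310, Rational(1, 17831))) = Add(Rational(-7507, 11333), Rational(14310, 17831)) = Rational(28317913, 202078723) ≈ 0.14013)
K = -28468
Pow(Add(K, j), Rational(1, 2)) = Pow(Add(-28468, Rational(28317913, 202078723)), Rational(1, 2)) = Pow(Rational(-5752748768451, 202078723), Rational(1, 2)) = Mul(Rational(1, 202078723), I, Pow(1162508124868400768073, Rational(1, 2)))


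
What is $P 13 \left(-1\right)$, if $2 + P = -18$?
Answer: $260$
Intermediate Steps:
$P = -20$ ($P = -2 - 18 = -20$)
$P 13 \left(-1\right) = \left(-20\right) 13 \left(-1\right) = \left(-260\right) \left(-1\right) = 260$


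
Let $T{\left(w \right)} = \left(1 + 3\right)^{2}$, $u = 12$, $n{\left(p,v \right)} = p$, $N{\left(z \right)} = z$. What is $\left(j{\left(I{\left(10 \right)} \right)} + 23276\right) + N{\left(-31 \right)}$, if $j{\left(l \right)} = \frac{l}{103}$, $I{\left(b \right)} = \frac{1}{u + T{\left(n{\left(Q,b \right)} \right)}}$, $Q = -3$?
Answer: $\frac{67038581}{2884} \approx 23245.0$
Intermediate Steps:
$T{\left(w \right)} = 16$ ($T{\left(w \right)} = 4^{2} = 16$)
$I{\left(b \right)} = \frac{1}{28}$ ($I{\left(b \right)} = \frac{1}{12 + 16} = \frac{1}{28}$)
$j{\left(l \right)} = \frac{l}{103}$ ($j{\left(l \right)} = l \frac{1}{103} = \frac{l}{103}$)
$\left(j{\left(I{\left(10 \right)} \right)} + 23276\right) + N{\left(-31 \right)} = \left(\frac{1}{103} \cdot \frac{1}{28} + 23276\right) - 31 = \left(\frac{1}{2884} + 23276\right) - 31 = \frac{67127985}{2884} - 31 = \frac{67038581}{2884}$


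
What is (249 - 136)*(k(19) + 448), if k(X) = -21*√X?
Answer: 50624 - 2373*√19 ≈ 40280.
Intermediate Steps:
(249 - 136)*(k(19) + 448) = (249 - 136)*(-21*√19 + 448) = 113*(448 - 21*√19) = 50624 - 2373*√19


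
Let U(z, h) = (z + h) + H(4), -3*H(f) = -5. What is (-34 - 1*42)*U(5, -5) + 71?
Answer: -167/3 ≈ -55.667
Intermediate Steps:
H(f) = 5/3 (H(f) = -1/3*(-5) = 5/3)
U(z, h) = 5/3 + h + z (U(z, h) = (z + h) + 5/3 = (h + z) + 5/3 = 5/3 + h + z)
(-34 - 1*42)*U(5, -5) + 71 = (-34 - 1*42)*(5/3 - 5 + 5) + 71 = (-34 - 42)*(5/3) + 71 = -76*5/3 + 71 = -380/3 + 71 = -167/3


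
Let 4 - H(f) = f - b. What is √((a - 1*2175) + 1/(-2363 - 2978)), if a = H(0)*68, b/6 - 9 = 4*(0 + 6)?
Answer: 10*√67304557/763 ≈ 107.52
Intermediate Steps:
b = 198 (b = 54 + 6*(4*(0 + 6)) = 54 + 6*(4*6) = 54 + 6*24 = 54 + 144 = 198)
H(f) = 202 - f (H(f) = 4 - (f - 1*198) = 4 - (f - 198) = 4 - (-198 + f) = 4 + (198 - f) = 202 - f)
a = 13736 (a = (202 - 1*0)*68 = (202 + 0)*68 = 202*68 = 13736)
√((a - 1*2175) + 1/(-2363 - 2978)) = √((13736 - 1*2175) + 1/(-2363 - 2978)) = √((13736 - 2175) + 1/(-5341)) = √(11561 - 1/5341) = √(61747300/5341) = 10*√67304557/763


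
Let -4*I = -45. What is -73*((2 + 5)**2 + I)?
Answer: -17593/4 ≈ -4398.3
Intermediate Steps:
I = 45/4 (I = -1/4*(-45) = 45/4 ≈ 11.250)
-73*((2 + 5)**2 + I) = -73*((2 + 5)**2 + 45/4) = -73*(7**2 + 45/4) = -73*(49 + 45/4) = -73*241/4 = -17593/4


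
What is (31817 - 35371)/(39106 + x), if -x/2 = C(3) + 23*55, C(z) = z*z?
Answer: -1777/18279 ≈ -0.097215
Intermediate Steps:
C(z) = z²
x = -2548 (x = -2*(3² + 23*55) = -2*(9 + 1265) = -2*1274 = -2548)
(31817 - 35371)/(39106 + x) = (31817 - 35371)/(39106 - 2548) = -3554/36558 = -3554*1/36558 = -1777/18279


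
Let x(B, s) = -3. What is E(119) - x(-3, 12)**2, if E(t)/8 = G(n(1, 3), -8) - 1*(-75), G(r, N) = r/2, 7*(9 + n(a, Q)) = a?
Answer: 3889/7 ≈ 555.57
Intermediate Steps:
n(a, Q) = -9 + a/7
G(r, N) = r/2 (G(r, N) = r*(1/2) = r/2)
E(t) = 3952/7 (E(t) = 8*((-9 + (1/7)*1)/2 - 1*(-75)) = 8*((-9 + 1/7)/2 + 75) = 8*((1/2)*(-62/7) + 75) = 8*(-31/7 + 75) = 8*(494/7) = 3952/7)
E(119) - x(-3, 12)**2 = 3952/7 - 1*(-3)**2 = 3952/7 - 1*9 = 3952/7 - 9 = 3889/7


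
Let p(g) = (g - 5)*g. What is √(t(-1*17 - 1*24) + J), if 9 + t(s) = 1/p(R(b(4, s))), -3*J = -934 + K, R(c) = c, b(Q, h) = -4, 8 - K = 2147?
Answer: √36553/6 ≈ 31.865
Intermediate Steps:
K = -2139 (K = 8 - 1*2147 = 8 - 2147 = -2139)
p(g) = g*(-5 + g) (p(g) = (-5 + g)*g = g*(-5 + g))
J = 3073/3 (J = -(-934 - 2139)/3 = -⅓*(-3073) = 3073/3 ≈ 1024.3)
t(s) = -323/36 (t(s) = -9 + 1/(-4*(-5 - 4)) = -9 + 1/(-4*(-9)) = -9 + 1/36 = -323/36)
√(t(-1*17 - 1*24) + J) = √(-323/36 + 3073/3) = √(36553/36) = √36553/6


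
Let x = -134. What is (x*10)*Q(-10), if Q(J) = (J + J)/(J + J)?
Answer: -1340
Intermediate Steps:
Q(J) = 1 (Q(J) = (2*J)/((2*J)) = (2*J)*(1/(2*J)) = 1)
(x*10)*Q(-10) = -134*10*1 = -1340*1 = -1340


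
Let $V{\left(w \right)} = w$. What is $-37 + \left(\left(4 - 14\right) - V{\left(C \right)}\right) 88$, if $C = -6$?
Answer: $-389$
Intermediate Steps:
$-37 + \left(\left(4 - 14\right) - V{\left(C \right)}\right) 88 = -37 + \left(\left(4 - 14\right) - -6\right) 88 = -37 + \left(\left(4 - 14\right) + 6\right) 88 = -37 + \left(-10 + 6\right) 88 = -37 - 352 = -389$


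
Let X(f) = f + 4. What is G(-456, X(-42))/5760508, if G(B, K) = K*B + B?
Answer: 4218/1440127 ≈ 0.0029289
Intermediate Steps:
X(f) = 4 + f
G(B, K) = B + B*K (G(B, K) = B*K + B = B + B*K)
G(-456, X(-42))/5760508 = -456*(1 + (4 - 42))/5760508 = -456*(1 - 38)*(1/5760508) = -456*(-37)*(1/5760508) = 16872*(1/5760508) = 4218/1440127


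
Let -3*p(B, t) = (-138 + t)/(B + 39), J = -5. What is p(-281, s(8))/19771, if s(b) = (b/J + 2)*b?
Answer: -337/35884365 ≈ -9.3913e-6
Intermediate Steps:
s(b) = b*(2 - b/5) (s(b) = (b/(-5) + 2)*b = (b*(-1/5) + 2)*b = (-b/5 + 2)*b = (2 - b/5)*b = b*(2 - b/5))
p(B, t) = -(-138 + t)/(3*(39 + B)) (p(B, t) = -(-138 + t)/(3*(B + 39)) = -(-138 + t)/(3*(39 + B)))
p(-281, s(8))/19771 = ((138 - 8*(10 - 1*8)/5)/(3*(39 - 281)))/19771 = ((1/3)*(138 - 8*(10 - 8)/5)/(-242))*(1/19771) = ((1/3)*(-1/242)*(138 - 8*2/5))*(1/19771) = ((1/3)*(-1/242)*(138 - 1*16/5))*(1/19771) = ((1/3)*(-1/242)*(138 - 16/5))*(1/19771) = ((1/3)*(-1/242)*(674/5))*(1/19771) = -337/1815*1/19771 = -337/35884365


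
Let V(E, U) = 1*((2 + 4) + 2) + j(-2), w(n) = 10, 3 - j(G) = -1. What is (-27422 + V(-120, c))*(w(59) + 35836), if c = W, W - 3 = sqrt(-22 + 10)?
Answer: -982538860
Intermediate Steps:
j(G) = 4 (j(G) = 3 - 1*(-1) = 3 + 1 = 4)
W = 3 + 2*I*sqrt(3) (W = 3 + sqrt(-22 + 10) = 3 + sqrt(-12) = 3 + 2*I*sqrt(3) ≈ 3.0 + 3.4641*I)
c = 3 + 2*I*sqrt(3) ≈ 3.0 + 3.4641*I
V(E, U) = 12 (V(E, U) = 1*((2 + 4) + 2) + 4 = 1*(6 + 2) + 4 = 1*8 + 4 = 8 + 4 = 12)
(-27422 + V(-120, c))*(w(59) + 35836) = (-27422 + 12)*(10 + 35836) = -27410*35846 = -982538860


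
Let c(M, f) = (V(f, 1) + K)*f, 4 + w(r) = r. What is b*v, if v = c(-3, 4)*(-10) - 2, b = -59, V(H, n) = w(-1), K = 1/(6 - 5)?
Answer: -9322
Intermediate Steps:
w(r) = -4 + r
K = 1 (K = 1/1 = 1)
V(H, n) = -5 (V(H, n) = -4 - 1 = -5)
c(M, f) = -4*f (c(M, f) = (-5 + 1)*f = -4*f)
v = 158 (v = -4*4*(-10) - 2 = -16*(-10) - 2 = 160 - 2 = 158)
b*v = -59*158 = -9322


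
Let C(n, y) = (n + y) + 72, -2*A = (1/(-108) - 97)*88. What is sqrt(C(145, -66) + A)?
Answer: 2*sqrt(89493)/9 ≈ 66.479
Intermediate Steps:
A = 115247/27 (A = -(1/(-108) - 97)*88/2 = -(-1/108 - 97)*88/2 = -(-10477)*88/216 = -1/2*(-230494/27) = 115247/27 ≈ 4268.4)
C(n, y) = 72 + n + y
sqrt(C(145, -66) + A) = sqrt((72 + 145 - 66) + 115247/27) = sqrt(151 + 115247/27) = sqrt(119324/27) = 2*sqrt(89493)/9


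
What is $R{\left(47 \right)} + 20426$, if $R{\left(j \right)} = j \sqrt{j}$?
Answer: $20426 + 47 \sqrt{47} \approx 20748.0$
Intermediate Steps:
$R{\left(j \right)} = j^{\frac{3}{2}}$
$R{\left(47 \right)} + 20426 = 47^{\frac{3}{2}} + 20426 = 47 \sqrt{47} + 20426 = 20426 + 47 \sqrt{47}$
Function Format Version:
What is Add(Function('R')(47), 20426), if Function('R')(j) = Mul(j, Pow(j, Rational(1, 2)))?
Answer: Add(20426, Mul(47, Pow(47, Rational(1, 2)))) ≈ 20748.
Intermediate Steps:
Function('R')(j) = Pow(j, Rational(3, 2))
Add(Function('R')(47), 20426) = Add(Pow(47, Rational(3, 2)), 20426) = Add(Mul(47, Pow(47, Rational(1, 2))), 20426) = Add(20426, Mul(47, Pow(47, Rational(1, 2))))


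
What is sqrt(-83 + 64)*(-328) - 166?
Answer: -166 - 328*I*sqrt(19) ≈ -166.0 - 1429.7*I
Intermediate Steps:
sqrt(-83 + 64)*(-328) - 166 = sqrt(-19)*(-328) - 166 = (I*sqrt(19))*(-328) - 166 = -328*I*sqrt(19) - 166 = -166 - 328*I*sqrt(19)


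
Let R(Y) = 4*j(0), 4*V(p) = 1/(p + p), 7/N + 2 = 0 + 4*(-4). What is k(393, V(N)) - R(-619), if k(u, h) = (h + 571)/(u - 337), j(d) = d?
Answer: 15979/1568 ≈ 10.191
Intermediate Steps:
N = -7/18 (N = 7/(-2 + (0 + 4*(-4))) = 7/(-2 + (0 - 16)) = 7/(-2 - 16) = 7/(-18) = 7*(-1/18) = -7/18 ≈ -0.38889)
V(p) = 1/(8*p) (V(p) = 1/(4*(p + p)) = 1/(4*((2*p))) = (1/(2*p))/4 = 1/(8*p))
R(Y) = 0 (R(Y) = 4*0 = 0)
k(u, h) = (571 + h)/(-337 + u)
k(393, V(N)) - R(-619) = (571 + 1/(8*(-7/18)))/(-337 + 393) - 1*0 = (571 + (⅛)*(-18/7))/56 + 0 = (571 - 9/28)/56 + 0 = (1/56)*(15979/28) + 0 = 15979/1568 + 0 = 15979/1568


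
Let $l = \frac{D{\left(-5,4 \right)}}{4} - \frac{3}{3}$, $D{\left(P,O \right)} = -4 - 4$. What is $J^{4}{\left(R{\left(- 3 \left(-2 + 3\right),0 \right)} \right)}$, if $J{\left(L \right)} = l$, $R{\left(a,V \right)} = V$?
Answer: $81$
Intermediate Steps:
$D{\left(P,O \right)} = -8$
$l = -3$ ($l = - \frac{8}{4} - \frac{3}{3} = \left(-8\right) \frac{1}{4} - 1 = -2 - 1 = -3$)
$J{\left(L \right)} = -3$
$J^{4}{\left(R{\left(- 3 \left(-2 + 3\right),0 \right)} \right)} = \left(-3\right)^{4} = 81$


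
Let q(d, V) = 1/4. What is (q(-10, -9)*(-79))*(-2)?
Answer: 79/2 ≈ 39.500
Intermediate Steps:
q(d, V) = ¼
(q(-10, -9)*(-79))*(-2) = ((¼)*(-79))*(-2) = -79/4*(-2) = 79/2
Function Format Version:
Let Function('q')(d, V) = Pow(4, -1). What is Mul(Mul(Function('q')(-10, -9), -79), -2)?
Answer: Rational(79, 2) ≈ 39.500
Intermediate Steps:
Function('q')(d, V) = Rational(1, 4)
Mul(Mul(Function('q')(-10, -9), -79), -2) = Mul(Mul(Rational(1, 4), -79), -2) = Mul(Rational(-79, 4), -2) = Rational(79, 2)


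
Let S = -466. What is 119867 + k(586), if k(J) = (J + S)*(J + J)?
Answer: 260507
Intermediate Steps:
k(J) = 2*J*(-466 + J) (k(J) = (J - 466)*(J + J) = (-466 + J)*(2*J) = 2*J*(-466 + J))
119867 + k(586) = 119867 + 2*586*(-466 + 586) = 119867 + 2*586*120 = 119867 + 140640 = 260507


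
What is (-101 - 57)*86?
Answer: -13588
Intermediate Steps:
(-101 - 57)*86 = -158*86 = -13588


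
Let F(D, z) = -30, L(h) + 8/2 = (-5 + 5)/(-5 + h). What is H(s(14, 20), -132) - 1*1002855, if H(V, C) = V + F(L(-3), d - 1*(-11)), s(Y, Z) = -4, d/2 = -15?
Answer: -1002889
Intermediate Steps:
d = -30 (d = 2*(-15) = -30)
L(h) = -4 (L(h) = -4 + (-5 + 5)/(-5 + h) = -4 + 0/(-5 + h) = -4 + 0 = -4)
H(V, C) = -30 + V (H(V, C) = V - 30 = -30 + V)
H(s(14, 20), -132) - 1*1002855 = (-30 - 4) - 1*1002855 = -34 - 1002855 = -1002889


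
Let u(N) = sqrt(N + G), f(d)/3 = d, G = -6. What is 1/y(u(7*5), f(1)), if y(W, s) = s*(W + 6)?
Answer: 2/7 - sqrt(29)/21 ≈ 0.029278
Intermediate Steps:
f(d) = 3*d
u(N) = sqrt(-6 + N) (u(N) = sqrt(N - 6) = sqrt(-6 + N))
y(W, s) = s*(6 + W)
1/y(u(7*5), f(1)) = 1/((3*1)*(6 + sqrt(-6 + 7*5))) = 1/(3*(6 + sqrt(-6 + 35))) = 1/(3*(6 + sqrt(29))) = 1/(18 + 3*sqrt(29))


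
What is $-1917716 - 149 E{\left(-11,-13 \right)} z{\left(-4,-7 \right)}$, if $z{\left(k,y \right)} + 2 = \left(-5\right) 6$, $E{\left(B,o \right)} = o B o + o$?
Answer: $-10843412$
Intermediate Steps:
$E{\left(B,o \right)} = o + B o^{2}$ ($E{\left(B,o \right)} = B o o + o = B o^{2} + o = o + B o^{2}$)
$z{\left(k,y \right)} = -32$ ($z{\left(k,y \right)} = -2 - 30 = -32$)
$-1917716 - 149 E{\left(-11,-13 \right)} z{\left(-4,-7 \right)} = -1917716 - 149 \left(- 13 \left(1 - -143\right)\right) \left(-32\right) = -1917716 - 149 \left(- 13 \left(1 + 143\right)\right) \left(-32\right) = -1917716 - 149 \left(\left(-13\right) 144\right) \left(-32\right) = -1917716 - 149 \left(-1872\right) \left(-32\right) = -1917716 - \left(-278928\right) \left(-32\right) = -1917716 - 8925696 = -10843412$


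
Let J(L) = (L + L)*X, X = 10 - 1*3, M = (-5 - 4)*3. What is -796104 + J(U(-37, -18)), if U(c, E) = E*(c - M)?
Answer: -793584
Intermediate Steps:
M = -27 (M = -9*3 = -27)
X = 7 (X = 10 - 3 = 7)
U(c, E) = E*(27 + c) (U(c, E) = E*(c - 1*(-27)) = E*(c + 27) = E*(27 + c))
J(L) = 14*L (J(L) = (L + L)*7 = (2*L)*7 = 14*L)
-796104 + J(U(-37, -18)) = -796104 + 14*(-18*(27 - 37)) = -796104 + 14*(-18*(-10)) = -796104 + 14*180 = -796104 + 2520 = -793584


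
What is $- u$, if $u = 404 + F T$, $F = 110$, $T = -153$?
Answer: $16426$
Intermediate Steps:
$u = -16426$ ($u = 404 + 110 \left(-153\right) = 404 - 16830 = -16426$)
$- u = \left(-1\right) \left(-16426\right) = 16426$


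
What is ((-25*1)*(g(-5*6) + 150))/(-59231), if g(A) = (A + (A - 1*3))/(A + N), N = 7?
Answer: 87825/1362313 ≈ 0.064468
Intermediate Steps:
g(A) = (-3 + 2*A)/(7 + A) (g(A) = (A + (A - 1*3))/(A + 7) = (A + (A - 3))/(7 + A) = (A + (-3 + A))/(7 + A) = (-3 + 2*A)/(7 + A))
((-25*1)*(g(-5*6) + 150))/(-59231) = ((-25*1)*((-3 + 2*(-5*6))/(7 - 5*6) + 150))/(-59231) = -25*((-3 + 2*(-30))/(7 - 30) + 150)*(-1/59231) = -25*((-3 - 60)/(-23) + 150)*(-1/59231) = -25*(-1/23*(-63) + 150)*(-1/59231) = -25*(63/23 + 150)*(-1/59231) = -25*3513/23*(-1/59231) = -87825/23*(-1/59231) = 87825/1362313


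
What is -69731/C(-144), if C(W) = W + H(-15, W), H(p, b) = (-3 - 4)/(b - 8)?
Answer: 10599112/21881 ≈ 484.40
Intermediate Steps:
H(p, b) = -7/(-8 + b)
C(W) = W - 7/(-8 + W)
-69731/C(-144) = -69731*(-8 - 144)/(-7 - 144*(-8 - 144)) = -69731*(-152/(-7 - 144*(-152))) = -69731*(-152/(-7 + 21888)) = -69731/((-1/152*21881)) = -69731/(-21881/152) = -69731*(-152/21881) = 10599112/21881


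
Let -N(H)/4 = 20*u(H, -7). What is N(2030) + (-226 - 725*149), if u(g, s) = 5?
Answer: -108651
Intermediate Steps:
N(H) = -400 (N(H) = -80*5 = -4*100 = -400)
N(2030) + (-226 - 725*149) = -400 + (-226 - 725*149) = -400 + (-226 - 108025) = -400 - 108251 = -108651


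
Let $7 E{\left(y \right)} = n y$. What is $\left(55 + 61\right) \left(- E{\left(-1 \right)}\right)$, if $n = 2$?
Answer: $\frac{232}{7} \approx 33.143$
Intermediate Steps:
$E{\left(y \right)} = \frac{2 y}{7}$
$\left(55 + 61\right) \left(- E{\left(-1 \right)}\right) = \left(55 + 61\right) \left(- \frac{2 \left(-1\right)}{7}\right) = 116 \left(\left(-1\right) \left(- \frac{2}{7}\right)\right) = 116 \cdot \frac{2}{7} = \frac{232}{7}$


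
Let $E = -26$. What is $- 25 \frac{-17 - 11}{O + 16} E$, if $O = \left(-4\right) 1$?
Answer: $- \frac{4550}{3} \approx -1516.7$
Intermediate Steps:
$O = -4$
$- 25 \frac{-17 - 11}{O + 16} E = - 25 \frac{-17 - 11}{-4 + 16} \left(-26\right) = - 25 \left(- \frac{28}{12}\right) \left(-26\right) = - 25 \left(\left(-28\right) \frac{1}{12}\right) \left(-26\right) = \left(-25\right) \left(- \frac{7}{3}\right) \left(-26\right) = \frac{175}{3} \left(-26\right) = - \frac{4550}{3}$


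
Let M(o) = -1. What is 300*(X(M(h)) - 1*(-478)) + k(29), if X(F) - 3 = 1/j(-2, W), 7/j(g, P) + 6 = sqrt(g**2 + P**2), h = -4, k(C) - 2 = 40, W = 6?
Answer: 1008594/7 + 600*sqrt(10)/7 ≈ 1.4436e+5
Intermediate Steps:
k(C) = 42 (k(C) = 2 + 40 = 42)
j(g, P) = 7/(-6 + sqrt(P**2 + g**2)) (j(g, P) = 7/(-6 + sqrt(g**2 + P**2)) = 7/(-6 + sqrt(P**2 + g**2)))
X(F) = 15/7 + 2*sqrt(10)/7 (X(F) = 3 + 1/(7/(-6 + sqrt(6**2 + (-2)**2))) = 3 + 1/(7/(-6 + sqrt(36 + 4))) = 3 + 1/(7/(-6 + sqrt(40))) = 3 + 1/(7/(-6 + 2*sqrt(10))) = 3 + (-6/7 + 2*sqrt(10)/7) = 15/7 + 2*sqrt(10)/7)
300*(X(M(h)) - 1*(-478)) + k(29) = 300*((15/7 + 2*sqrt(10)/7) - 1*(-478)) + 42 = 300*((15/7 + 2*sqrt(10)/7) + 478) + 42 = 300*(3361/7 + 2*sqrt(10)/7) + 42 = (1008300/7 + 600*sqrt(10)/7) + 42 = 1008594/7 + 600*sqrt(10)/7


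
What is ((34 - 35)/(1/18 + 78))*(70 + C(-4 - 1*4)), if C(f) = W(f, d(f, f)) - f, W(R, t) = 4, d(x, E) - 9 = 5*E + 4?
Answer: -1476/1405 ≈ -1.0505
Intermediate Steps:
d(x, E) = 13 + 5*E (d(x, E) = 9 + (5*E + 4) = 9 + (4 + 5*E) = 13 + 5*E)
C(f) = 4 - f
((34 - 35)/(1/18 + 78))*(70 + C(-4 - 1*4)) = ((34 - 35)/(1/18 + 78))*(70 + (4 - (-4 - 1*4))) = (-1/(1/18 + 78))*(70 + (4 - (-4 - 4))) = (-1/1405/18)*(70 + (4 - 1*(-8))) = (-1*18/1405)*(70 + (4 + 8)) = -18*(70 + 12)/1405 = -18/1405*82 = -1476/1405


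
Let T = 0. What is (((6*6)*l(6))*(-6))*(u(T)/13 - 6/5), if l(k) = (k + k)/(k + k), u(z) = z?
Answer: 1296/5 ≈ 259.20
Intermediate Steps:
l(k) = 1 (l(k) = (2*k)/((2*k)) = (2*k)*(1/(2*k)) = 1)
(((6*6)*l(6))*(-6))*(u(T)/13 - 6/5) = (((6*6)*1)*(-6))*(0/13 - 6/5) = ((36*1)*(-6))*(0*(1/13) - 6*⅕) = (36*(-6))*(0 - 6/5) = -216*(-6/5) = 1296/5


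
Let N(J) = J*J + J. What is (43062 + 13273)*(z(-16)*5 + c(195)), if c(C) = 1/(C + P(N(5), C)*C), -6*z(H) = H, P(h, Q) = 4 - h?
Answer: 732343733/975 ≈ 7.5112e+5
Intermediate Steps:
N(J) = J + J² (N(J) = J² + J = J + J²)
z(H) = -H/6
c(C) = -1/(25*C) (c(C) = 1/(C + (4 - 5*(1 + 5))*C) = 1/(C + (4 - 5*6)*C) = 1/(C + (4 - 1*30)*C) = 1/(C + (4 - 30)*C) = 1/(C - 26*C) = 1/(-25*C) = -1/(25*C))
(43062 + 13273)*(z(-16)*5 + c(195)) = (43062 + 13273)*(-⅙*(-16)*5 - 1/25/195) = 56335*((8/3)*5 - 1/25*1/195) = 56335*(40/3 - 1/4875) = 56335*(64999/4875) = 732343733/975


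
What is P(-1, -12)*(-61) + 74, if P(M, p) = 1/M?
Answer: 135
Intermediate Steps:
P(-1, -12)*(-61) + 74 = -61/(-1) + 74 = -1*(-61) + 74 = 61 + 74 = 135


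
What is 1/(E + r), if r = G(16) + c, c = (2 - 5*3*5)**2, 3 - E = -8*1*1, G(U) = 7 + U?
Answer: 1/5363 ≈ 0.00018646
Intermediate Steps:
E = 11 (E = 3 - (-8*1) = 3 - (-8) = 3 - 1*(-8) = 3 + 8 = 11)
c = 5329 (c = (2 - 15*5)**2 = (2 - 75)**2 = (-73)**2 = 5329)
r = 5352 (r = (7 + 16) + 5329 = 23 + 5329 = 5352)
1/(E + r) = 1/(11 + 5352) = 1/5363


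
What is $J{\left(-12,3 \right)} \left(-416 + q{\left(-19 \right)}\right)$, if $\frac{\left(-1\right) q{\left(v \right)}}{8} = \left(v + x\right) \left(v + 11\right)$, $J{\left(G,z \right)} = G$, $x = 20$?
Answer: $4224$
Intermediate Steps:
$q{\left(v \right)} = - 8 \left(11 + v\right) \left(20 + v\right)$ ($q{\left(v \right)} = - 8 \left(v + 20\right) \left(v + 11\right) = - 8 \left(20 + v\right) \left(11 + v\right) = - 8 \left(11 + v\right) \left(20 + v\right)$)
$J{\left(-12,3 \right)} \left(-416 + q{\left(-19 \right)}\right) = - 12 \left(-416 - \left(-2952 + 2888\right)\right) = - 12 \left(-416 - -64\right) = - 12 \left(-416 + 64\right) = \left(-12\right) \left(-352\right) = 4224$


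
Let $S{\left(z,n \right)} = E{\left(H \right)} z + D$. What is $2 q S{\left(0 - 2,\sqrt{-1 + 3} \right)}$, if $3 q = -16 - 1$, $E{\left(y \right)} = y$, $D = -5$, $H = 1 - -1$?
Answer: $102$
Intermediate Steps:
$H = 2$ ($H = 1 + 1 = 2$)
$S{\left(z,n \right)} = -5 + 2 z$ ($S{\left(z,n \right)} = 2 z - 5 = -5 + 2 z$)
$q = - \frac{17}{3}$ ($q = \frac{-16 - 1}{3} = \frac{1}{3} \left(-17\right) = - \frac{17}{3} \approx -5.6667$)
$2 q S{\left(0 - 2,\sqrt{-1 + 3} \right)} = 2 \left(- \frac{17}{3}\right) \left(-5 + 2 \left(0 - 2\right)\right) = - \frac{34 \left(-5 + 2 \left(0 - 2\right)\right)}{3} = - \frac{34 \left(-5 + 2 \left(-2\right)\right)}{3} = - \frac{34 \left(-5 - 4\right)}{3} = \left(- \frac{34}{3}\right) \left(-9\right) = 102$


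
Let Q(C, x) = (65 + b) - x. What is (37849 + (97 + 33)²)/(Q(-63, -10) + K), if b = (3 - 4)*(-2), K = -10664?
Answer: -54749/10587 ≈ -5.1713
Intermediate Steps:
b = 2 (b = -1*(-2) = 2)
Q(C, x) = 67 - x (Q(C, x) = (65 + 2) - x = 67 - x)
(37849 + (97 + 33)²)/(Q(-63, -10) + K) = (37849 + (97 + 33)²)/((67 - 1*(-10)) - 10664) = (37849 + 130²)/((67 + 10) - 10664) = (37849 + 16900)/(77 - 10664) = 54749/(-10587) = 54749*(-1/10587) = -54749/10587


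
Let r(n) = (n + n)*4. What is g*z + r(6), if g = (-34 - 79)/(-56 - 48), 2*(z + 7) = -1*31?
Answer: 4899/208 ≈ 23.553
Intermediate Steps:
z = -45/2 (z = -7 + (-1*31)/2 = -7 + (1/2)*(-31) = -7 - 31/2 = -45/2 ≈ -22.500)
r(n) = 8*n (r(n) = (2*n)*4 = 8*n)
g = 113/104 (g = -113/(-104) = -113*(-1/104) = 113/104 ≈ 1.0865)
g*z + r(6) = (113/104)*(-45/2) + 8*6 = -5085/208 + 48 = 4899/208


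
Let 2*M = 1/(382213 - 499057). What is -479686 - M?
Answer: -112096861967/233688 ≈ -4.7969e+5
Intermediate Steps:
M = -1/233688 (M = 1/(2*(382213 - 499057)) = (½)/(-116844) = (½)*(-1/116844) = -1/233688 ≈ -4.2792e-6)
-479686 - M = -479686 - 1*(-1/233688) = -479686 + 1/233688 = -112096861967/233688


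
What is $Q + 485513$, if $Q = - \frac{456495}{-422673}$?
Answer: $\frac{68404564248}{140891} \approx 4.8551 \cdot 10^{5}$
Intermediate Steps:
$Q = \frac{152165}{140891}$ ($Q = \left(-456495\right) \left(- \frac{1}{422673}\right) = \frac{152165}{140891} \approx 1.08$)
$Q + 485513 = \frac{152165}{140891} + 485513 = \frac{68404564248}{140891}$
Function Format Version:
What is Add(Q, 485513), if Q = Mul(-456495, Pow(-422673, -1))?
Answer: Rational(68404564248, 140891) ≈ 4.8551e+5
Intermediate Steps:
Q = Rational(152165, 140891) (Q = Mul(-456495, Rational(-1, 422673)) = Rational(152165, 140891) ≈ 1.0800)
Add(Q, 485513) = Add(Rational(152165, 140891), 485513) = Rational(68404564248, 140891)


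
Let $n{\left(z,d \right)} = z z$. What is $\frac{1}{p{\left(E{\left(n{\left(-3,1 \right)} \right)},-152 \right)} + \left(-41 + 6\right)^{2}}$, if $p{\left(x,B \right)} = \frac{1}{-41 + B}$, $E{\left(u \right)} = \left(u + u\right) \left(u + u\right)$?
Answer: $\frac{193}{236424} \approx 0.00081633$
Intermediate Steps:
$n{\left(z,d \right)} = z^{2}$
$E{\left(u \right)} = 4 u^{2}$ ($E{\left(u \right)} = 2 u 2 u = 4 u^{2}$)
$\frac{1}{p{\left(E{\left(n{\left(-3,1 \right)} \right)},-152 \right)} + \left(-41 + 6\right)^{2}} = \frac{1}{\frac{1}{-41 - 152} + \left(-41 + 6\right)^{2}} = \frac{1}{\frac{1}{-193} + \left(-35\right)^{2}} = \frac{1}{- \frac{1}{193} + 1225} = \frac{1}{\frac{236424}{193}} = \frac{193}{236424}$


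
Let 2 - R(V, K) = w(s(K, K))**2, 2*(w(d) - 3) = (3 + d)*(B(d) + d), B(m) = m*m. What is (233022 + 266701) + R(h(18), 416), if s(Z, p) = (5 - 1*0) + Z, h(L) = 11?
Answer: -1418603034436684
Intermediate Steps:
B(m) = m**2
s(Z, p) = 5 + Z (s(Z, p) = (5 + 0) + Z = 5 + Z)
w(d) = 3 + (3 + d)*(d + d**2)/2 (w(d) = 3 + ((3 + d)*(d**2 + d))/2 = 3 + ((3 + d)*(d + d**2))/2 = 3 + (3 + d)*(d + d**2)/2)
R(V, K) = 2 - (21/2 + (5 + K)**3/2 + 2*(5 + K)**2 + 3*K/2)**2 (R(V, K) = 2 - (3 + (5 + K)**3/2 + 2*(5 + K)**2 + 3*(5 + K)/2)**2 = 2 - (3 + (5 + K)**3/2 + 2*(5 + K)**2 + (15/2 + 3*K/2))**2 = 2 - (21/2 + (5 + K)**3/2 + 2*(5 + K)**2 + 3*K/2)**2)
(233022 + 266701) + R(h(18), 416) = (233022 + 266701) + (2 - (21 + (5 + 416)**3 + 3*416 + 4*(5 + 416)**2)**2/4) = 499723 + (2 - (21 + 421**3 + 1248 + 4*421**2)**2/4) = 499723 + (2 - (21 + 74618461 + 1248 + 4*177241)**2/4) = 499723 + (2 - (21 + 74618461 + 1248 + 708964)**2/4) = 499723 + (2 - 1/4*75328694**2) = 499723 + (2 - 1/4*5674412139745636) = 499723 + (2 - 1418603034936409) = 499723 - 1418603034936407 = -1418603034436684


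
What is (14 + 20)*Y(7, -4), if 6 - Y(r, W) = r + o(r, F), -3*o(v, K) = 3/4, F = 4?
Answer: -51/2 ≈ -25.500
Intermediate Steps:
o(v, K) = -1/4
Y(r, W) = 25/4 - r (Y(r, W) = 6 - (r - 1/4) = 6 - (-1/4 + r) = 6 + (1/4 - r) = 25/4 - r)
(14 + 20)*Y(7, -4) = (14 + 20)*(25/4 - 1*7) = 34*(25/4 - 7) = 34*(-3/4) = -51/2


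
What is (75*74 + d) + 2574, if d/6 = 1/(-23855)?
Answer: 193798014/23855 ≈ 8124.0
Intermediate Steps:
d = -6/23855 (d = 6/(-23855) = 6*(-1/23855) = -6/23855 ≈ -0.00025152)
(75*74 + d) + 2574 = (75*74 - 6/23855) + 2574 = (5550 - 6/23855) + 2574 = 132395244/23855 + 2574 = 193798014/23855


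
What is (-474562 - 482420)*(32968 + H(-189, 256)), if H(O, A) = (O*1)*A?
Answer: 14752834512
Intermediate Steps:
H(O, A) = A*O (H(O, A) = O*A = A*O)
(-474562 - 482420)*(32968 + H(-189, 256)) = (-474562 - 482420)*(32968 + 256*(-189)) = -956982*(32968 - 48384) = -956982*(-15416) = 14752834512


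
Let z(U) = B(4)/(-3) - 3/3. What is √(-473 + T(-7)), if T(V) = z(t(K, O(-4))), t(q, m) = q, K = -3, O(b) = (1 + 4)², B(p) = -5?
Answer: I*√4251/3 ≈ 21.733*I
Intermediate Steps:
O(b) = 25 (O(b) = 5² = 25)
z(U) = ⅔ (z(U) = -5/(-3) - 3/3 = -5*(-⅓) - 3*⅓ = 5/3 - 1 = ⅔)
T(V) = ⅔
√(-473 + T(-7)) = √(-473 + ⅔) = √(-1417/3) = I*√4251/3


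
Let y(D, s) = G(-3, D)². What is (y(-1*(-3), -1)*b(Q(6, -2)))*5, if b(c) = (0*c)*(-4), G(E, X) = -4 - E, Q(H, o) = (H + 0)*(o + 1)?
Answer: 0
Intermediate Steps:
Q(H, o) = H*(1 + o)
b(c) = 0 (b(c) = 0*(-4) = 0)
y(D, s) = 1 (y(D, s) = (-4 - 1*(-3))² = (-4 + 3)² = (-1)² = 1)
(y(-1*(-3), -1)*b(Q(6, -2)))*5 = (1*0)*5 = 0*5 = 0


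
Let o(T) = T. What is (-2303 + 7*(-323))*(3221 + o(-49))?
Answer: -14477008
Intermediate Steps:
(-2303 + 7*(-323))*(3221 + o(-49)) = (-2303 + 7*(-323))*(3221 - 49) = (-2303 - 2261)*3172 = -4564*3172 = -14477008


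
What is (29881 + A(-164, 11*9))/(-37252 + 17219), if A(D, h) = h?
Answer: -29980/20033 ≈ -1.4965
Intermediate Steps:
(29881 + A(-164, 11*9))/(-37252 + 17219) = (29881 + 11*9)/(-37252 + 17219) = (29881 + 99)/(-20033) = 29980*(-1/20033) = -29980/20033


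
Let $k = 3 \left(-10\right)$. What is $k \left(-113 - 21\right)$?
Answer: $4020$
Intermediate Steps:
$k = -30$
$k \left(-113 - 21\right) = - 30 \left(-113 - 21\right) = \left(-30\right) \left(-134\right) = 4020$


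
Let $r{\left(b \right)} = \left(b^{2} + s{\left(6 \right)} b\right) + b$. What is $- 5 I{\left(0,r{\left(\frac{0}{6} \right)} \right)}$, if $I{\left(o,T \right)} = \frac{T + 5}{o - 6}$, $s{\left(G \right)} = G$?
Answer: $\frac{25}{6} \approx 4.1667$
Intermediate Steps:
$r{\left(b \right)} = b^{2} + 7 b$ ($r{\left(b \right)} = \left(b^{2} + 6 b\right) + b = b^{2} + 7 b$)
$I{\left(o,T \right)} = \frac{5 + T}{-6 + o}$
$- 5 I{\left(0,r{\left(\frac{0}{6} \right)} \right)} = - 5 \frac{5 + \frac{0}{6} \left(7 + \frac{0}{6}\right)}{-6 + 0} = - 5 \frac{5 + 0 \cdot \frac{1}{6} \left(7 + 0 \cdot \frac{1}{6}\right)}{-6} = - 5 \left(- \frac{5 + 0 \left(7 + 0\right)}{6}\right) = - 5 \left(- \frac{5 + 0 \cdot 7}{6}\right) = - 5 \left(- \frac{5 + 0}{6}\right) = - 5 \left(\left(- \frac{1}{6}\right) 5\right) = \left(-5\right) \left(- \frac{5}{6}\right) = \frac{25}{6}$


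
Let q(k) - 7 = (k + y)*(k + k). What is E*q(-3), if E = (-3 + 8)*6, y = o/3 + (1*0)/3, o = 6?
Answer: 390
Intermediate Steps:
y = 2 (y = 6/3 + (1*0)/3 = 6*(⅓) + 0*(⅓) = 2 + 0 = 2)
E = 30 (E = 5*6 = 30)
q(k) = 7 + 2*k*(2 + k) (q(k) = 7 + (k + 2)*(k + k) = 7 + (2 + k)*(2*k) = 7 + 2*k*(2 + k))
E*q(-3) = 30*(7 + 2*(-3)² + 4*(-3)) = 30*(7 + 2*9 - 12) = 30*(7 + 18 - 12) = 30*13 = 390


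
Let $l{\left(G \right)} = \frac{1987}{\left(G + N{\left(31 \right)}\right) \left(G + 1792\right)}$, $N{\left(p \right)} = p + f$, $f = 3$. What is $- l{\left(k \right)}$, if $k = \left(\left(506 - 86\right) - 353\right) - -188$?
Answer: $- \frac{1987}{591583} \approx -0.0033588$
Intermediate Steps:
$N{\left(p \right)} = 3 + p$ ($N{\left(p \right)} = p + 3 = 3 + p$)
$k = 255$ ($k = \left(420 - 353\right) + 188 = 67 + 188 = 255$)
$l{\left(G \right)} = \frac{1987}{\left(34 + G\right) \left(1792 + G\right)}$ ($l{\left(G \right)} = \frac{1987}{\left(G + \left(3 + 31\right)\right) \left(G + 1792\right)} = \frac{1987}{\left(G + 34\right) \left(1792 + G\right)} = \frac{1987}{\left(34 + G\right) \left(1792 + G\right)}$)
$- l{\left(k \right)} = - \frac{1987}{60928 + 255^{2} + 1826 \cdot 255} = - \frac{1987}{60928 + 65025 + 465630} = - \frac{1987}{591583}$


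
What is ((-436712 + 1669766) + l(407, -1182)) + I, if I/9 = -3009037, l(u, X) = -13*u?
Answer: -25853570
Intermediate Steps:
I = -27081333 (I = 9*(-3009037) = -27081333)
((-436712 + 1669766) + l(407, -1182)) + I = ((-436712 + 1669766) - 13*407) - 27081333 = (1233054 - 5291) - 27081333 = 1227763 - 27081333 = -25853570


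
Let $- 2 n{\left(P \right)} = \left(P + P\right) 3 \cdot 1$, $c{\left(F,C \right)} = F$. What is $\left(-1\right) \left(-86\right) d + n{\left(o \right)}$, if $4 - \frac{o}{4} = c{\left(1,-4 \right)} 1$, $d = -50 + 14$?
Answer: $-3132$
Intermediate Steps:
$d = -36$
$o = 12$ ($o = 16 - 4 \cdot 1 \cdot 1 = 16 - 4 = 12$)
$n{\left(P \right)} = - 3 P$ ($n{\left(P \right)} = - \frac{\left(P + P\right) 3 \cdot 1}{2} = - \frac{2 P 3 \cdot 1}{2} = - \frac{6 P 1}{2} = - \frac{6 P}{2} = - 3 P$)
$\left(-1\right) \left(-86\right) d + n{\left(o \right)} = \left(-1\right) \left(-86\right) \left(-36\right) - 36 = 86 \left(-36\right) - 36 = -3096 - 36 = -3132$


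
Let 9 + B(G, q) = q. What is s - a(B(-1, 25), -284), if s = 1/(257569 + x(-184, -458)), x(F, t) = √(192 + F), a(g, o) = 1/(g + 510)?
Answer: -66206308459/34895781410078 - 2*√2/66341789753 ≈ -0.0018973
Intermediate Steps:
B(G, q) = -9 + q
a(g, o) = 1/(510 + g)
s = 1/(257569 + 2*√2) (s = 1/(257569 + √(192 - 184)) = 1/(257569 + √8) = 1/(257569 + 2*√2) ≈ 3.8824e-6)
s - a(B(-1, 25), -284) = (257569/66341789753 - 2*√2/66341789753) - 1/(510 + (-9 + 25)) = (257569/66341789753 - 2*√2/66341789753) - 1/(510 + 16) = (257569/66341789753 - 2*√2/66341789753) - 1/526 = -66206308459/34895781410078 - 2*√2/66341789753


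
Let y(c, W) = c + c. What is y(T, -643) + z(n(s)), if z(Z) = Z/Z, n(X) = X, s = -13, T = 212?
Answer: 425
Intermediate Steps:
y(c, W) = 2*c
z(Z) = 1
y(T, -643) + z(n(s)) = 2*212 + 1 = 424 + 1 = 425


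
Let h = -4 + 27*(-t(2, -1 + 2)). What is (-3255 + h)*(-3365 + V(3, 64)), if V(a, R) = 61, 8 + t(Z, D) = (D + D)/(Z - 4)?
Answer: 9964864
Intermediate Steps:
t(Z, D) = -8 + 2*D/(-4 + Z) (t(Z, D) = -8 + (D + D)/(Z - 4) = -8 + (2*D)/(-4 + Z) = -8 + 2*D/(-4 + Z))
h = 239 (h = -4 + 27*(-2*(16 + (-1 + 2) - 4*2)/(-4 + 2)) = -4 + 27*(-2*(16 + 1 - 8)/(-2)) = -4 + 27*(-2*(-1)*9/2) = -4 + 27*(-1*(-9)) = -4 + 27*9 = -4 + 243 = 239)
(-3255 + h)*(-3365 + V(3, 64)) = (-3255 + 239)*(-3365 + 61) = -3016*(-3304) = 9964864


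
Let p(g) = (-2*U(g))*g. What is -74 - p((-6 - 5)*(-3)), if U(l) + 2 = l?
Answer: 1972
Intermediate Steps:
U(l) = -2 + l
p(g) = g*(4 - 2*g) (p(g) = (-2*(-2 + g))*g = (4 - 2*g)*g = g*(4 - 2*g))
-74 - p((-6 - 5)*(-3)) = -74 - 2*(-6 - 5)*(-3)*(2 - (-6 - 5)*(-3)) = -74 - 2*(-11*(-3))*(2 - (-11)*(-3)) = -74 - 2*33*(2 - 1*33) = -74 - 2*33*(2 - 33) = -74 - 2*33*(-31) = -74 - 1*(-2046) = -74 + 2046 = 1972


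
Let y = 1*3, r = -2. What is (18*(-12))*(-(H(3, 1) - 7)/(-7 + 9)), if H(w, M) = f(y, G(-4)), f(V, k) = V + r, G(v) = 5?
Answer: -648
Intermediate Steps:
y = 3
f(V, k) = -2 + V (f(V, k) = V - 2 = -2 + V)
H(w, M) = 1 (H(w, M) = -2 + 3 = 1)
(18*(-12))*(-(H(3, 1) - 7)/(-7 + 9)) = (18*(-12))*(-(1 - 7)/(-7 + 9)) = -(-216)*(-6/2) = -(-216)*(-6*1/2) = -(-216)*(-3) = -216*3 = -648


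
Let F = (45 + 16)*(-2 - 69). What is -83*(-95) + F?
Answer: 3554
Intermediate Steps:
F = -4331 (F = 61*(-71) = -4331)
-83*(-95) + F = -83*(-95) - 4331 = 7885 - 4331 = 3554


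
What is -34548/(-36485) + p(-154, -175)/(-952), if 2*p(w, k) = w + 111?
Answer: 67348247/69467440 ≈ 0.96949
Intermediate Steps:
p(w, k) = 111/2 + w/2 (p(w, k) = (w + 111)/2 = (111 + w)/2 = 111/2 + w/2)
-34548/(-36485) + p(-154, -175)/(-952) = -34548/(-36485) + (111/2 + (½)*(-154))/(-952) = -34548*(-1/36485) + (111/2 - 77)*(-1/952) = 34548/36485 - 43/2*(-1/952) = 34548/36485 + 43/1904 = 67348247/69467440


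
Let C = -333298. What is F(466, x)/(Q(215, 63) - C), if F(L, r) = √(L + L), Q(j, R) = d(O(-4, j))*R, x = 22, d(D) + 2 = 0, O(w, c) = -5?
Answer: √233/166586 ≈ 9.1630e-5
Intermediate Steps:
d(D) = -2 (d(D) = -2 + 0 = -2)
Q(j, R) = -2*R
F(L, r) = √2*√L (F(L, r) = √(2*L) = √2*√L)
F(466, x)/(Q(215, 63) - C) = (√2*√466)/(-2*63 - 1*(-333298)) = (2*√233)/(-126 + 333298) = (2*√233)/333172 = (2*√233)*(1/333172) = √233/166586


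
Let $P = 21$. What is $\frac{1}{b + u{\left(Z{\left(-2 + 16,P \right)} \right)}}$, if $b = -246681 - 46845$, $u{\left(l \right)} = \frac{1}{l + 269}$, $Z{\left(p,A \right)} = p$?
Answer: $- \frac{283}{83067857} \approx -3.4069 \cdot 10^{-6}$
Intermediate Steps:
$u{\left(l \right)} = \frac{1}{269 + l}$
$b = -293526$
$\frac{1}{b + u{\left(Z{\left(-2 + 16,P \right)} \right)}} = \frac{1}{-293526 + \frac{1}{269 + \left(-2 + 16\right)}} = \frac{1}{-293526 + \frac{1}{269 + 14}} = \frac{1}{-293526 + \frac{1}{283}} = \frac{1}{- \frac{83067857}{283}} = - \frac{283}{83067857}$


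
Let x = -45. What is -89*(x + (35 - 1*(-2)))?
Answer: 712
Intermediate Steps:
-89*(x + (35 - 1*(-2))) = -89*(-45 + (35 - 1*(-2))) = -89*(-45 + (35 + 2)) = -89*(-45 + 37) = -89*(-8) = 712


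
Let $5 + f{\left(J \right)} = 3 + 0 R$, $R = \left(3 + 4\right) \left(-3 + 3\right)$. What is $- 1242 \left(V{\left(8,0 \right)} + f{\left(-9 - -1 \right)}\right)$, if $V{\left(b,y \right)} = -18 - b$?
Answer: $34776$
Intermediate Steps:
$R = 0$ ($R = 7 \cdot 0 = 0$)
$f{\left(J \right)} = -2$ ($f{\left(J \right)} = -5 + \left(3 + 0 \cdot 0\right) = -5 + \left(3 + 0\right) = -5 + 3 = -2$)
$- 1242 \left(V{\left(8,0 \right)} + f{\left(-9 - -1 \right)}\right) = - 1242 \left(\left(-18 - 8\right) - 2\right) = - 1242 \left(-26 - 2\right) = \left(-1242\right) \left(-28\right) = 34776$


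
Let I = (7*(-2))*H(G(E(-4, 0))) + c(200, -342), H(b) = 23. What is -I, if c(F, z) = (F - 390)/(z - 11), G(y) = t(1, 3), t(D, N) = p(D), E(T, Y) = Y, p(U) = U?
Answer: 113476/353 ≈ 321.46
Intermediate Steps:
t(D, N) = D
G(y) = 1
c(F, z) = (-390 + F)/(-11 + z)
I = -113476/353 (I = (7*(-2))*23 + (-390 + 200)/(-11 - 342) = -14*23 - 190/(-353) = -322 - 1/353*(-190) = -322 + 190/353 = -113476/353 ≈ -321.46)
-I = -1*(-113476/353) = 113476/353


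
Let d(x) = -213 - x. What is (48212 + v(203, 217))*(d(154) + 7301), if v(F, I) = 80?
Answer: 334856728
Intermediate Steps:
(48212 + v(203, 217))*(d(154) + 7301) = (48212 + 80)*((-213 - 1*154) + 7301) = 48292*((-213 - 154) + 7301) = 48292*(-367 + 7301) = 48292*6934 = 334856728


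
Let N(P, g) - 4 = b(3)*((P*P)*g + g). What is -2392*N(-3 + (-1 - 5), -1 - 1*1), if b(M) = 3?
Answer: 1167296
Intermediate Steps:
N(P, g) = 4 + 3*g + 3*g*P**2 (N(P, g) = 4 + 3*((P*P)*g + g) = 4 + 3*(P**2*g + g) = 4 + 3*(g*P**2 + g) = 4 + 3*(g + g*P**2) = 4 + (3*g + 3*g*P**2) = 4 + 3*g + 3*g*P**2)
-2392*N(-3 + (-1 - 5), -1 - 1*1) = -2392*(4 + 3*(-1 - 1*1) + 3*(-1 - 1*1)*(-3 + (-1 - 5))**2) = -2392*(4 + 3*(-1 - 1) + 3*(-1 - 1)*(-3 - 6)**2) = -2392*(4 + 3*(-2) + 3*(-2)*(-9)**2) = -2392*(4 - 6 + 3*(-2)*81) = -2392*(4 - 6 - 486) = -2392*(-488) = 1167296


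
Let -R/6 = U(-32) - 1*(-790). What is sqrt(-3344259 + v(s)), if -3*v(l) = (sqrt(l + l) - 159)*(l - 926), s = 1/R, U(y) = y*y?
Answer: sqrt(-3617816780659716 + 60471510*I*sqrt(5442))/32652 ≈ 0.0011357 + 1842.1*I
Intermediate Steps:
U(y) = y**2
R = -10884 (R = -6*((-32)**2 - 1*(-790)) = -6*(1024 + 790) = -6*1814 = -10884)
s = -1/10884 (s = 1/(-10884) = -1/10884 ≈ -9.1878e-5)
v(l) = -(-926 + l)*(-159 + sqrt(2)*sqrt(l))/3 (v(l) = -(sqrt(l + l) - 159)*(l - 926)/3 = -(sqrt(2*l) - 159)*(-926 + l)/3 = -(sqrt(2)*sqrt(l) - 159)*(-926 + l)/3 = -(-159 + sqrt(2)*sqrt(l))*(-926 + l)/3 = -(-926 + l)*(-159 + sqrt(2)*sqrt(l))/3)
sqrt(-3344259 + v(s)) = sqrt(-3344259 + (-49078 + 53*(-1/10884) - sqrt(2)*(-1/10884)**(3/2)/3 + 926*sqrt(2)*sqrt(-1/10884)/3)) = sqrt(-3344259 + (-49078 - 53/10884 - sqrt(2)*(-I*sqrt(2721)/59230728)/3 + 926*sqrt(2)*(I*sqrt(2721)/5442)/3)) = sqrt(-3344259 + (-49078 - 53/10884 + I*sqrt(5442)/177692184 + 463*I*sqrt(5442)/8163)) = sqrt(-3344259 + (-534165005/10884 + 10078585*I*sqrt(5442)/177692184)) = sqrt(-36933079961/10884 + 10078585*I*sqrt(5442)/177692184)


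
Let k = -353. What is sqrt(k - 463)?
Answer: 4*I*sqrt(51) ≈ 28.566*I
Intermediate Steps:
sqrt(k - 463) = sqrt(-353 - 463) = sqrt(-816) = 4*I*sqrt(51)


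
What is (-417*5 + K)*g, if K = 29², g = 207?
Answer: -257508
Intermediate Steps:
K = 841
(-417*5 + K)*g = (-417*5 + 841)*207 = (-2085 + 841)*207 = -1244*207 = -257508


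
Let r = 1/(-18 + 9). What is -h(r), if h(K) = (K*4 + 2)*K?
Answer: 14/81 ≈ 0.17284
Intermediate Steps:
r = -1/9 (r = 1/(-9) = -1/9 ≈ -0.11111)
h(K) = K*(2 + 4*K) (h(K) = (4*K + 2)*K = (2 + 4*K)*K = K*(2 + 4*K))
-h(r) = -2*(-1)*(1 + 2*(-1/9))/9 = -2*(-1)*(1 - 2/9)/9 = -2*(-1)*7/(9*9) = -1*(-14/81) = 14/81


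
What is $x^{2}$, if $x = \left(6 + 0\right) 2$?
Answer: $144$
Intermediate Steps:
$x = 12$ ($x = 6 \cdot 2 = 12$)
$x^{2} = 12^{2} = 144$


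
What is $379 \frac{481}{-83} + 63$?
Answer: $- \frac{177070}{83} \approx -2133.4$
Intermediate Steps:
$379 \frac{481}{-83} + 63 = 379 \cdot 481 \left(- \frac{1}{83}\right) + 63 = 379 \left(- \frac{481}{83}\right) + 63 = - \frac{182299}{83} + 63 = - \frac{177070}{83}$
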